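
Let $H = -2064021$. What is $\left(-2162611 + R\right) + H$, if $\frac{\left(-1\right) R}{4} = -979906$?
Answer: $-307008$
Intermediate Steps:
$R = 3919624$ ($R = \left(-4\right) \left(-979906\right) = 3919624$)
$\left(-2162611 + R\right) + H = \left(-2162611 + 3919624\right) - 2064021 = 1757013 - 2064021 = -307008$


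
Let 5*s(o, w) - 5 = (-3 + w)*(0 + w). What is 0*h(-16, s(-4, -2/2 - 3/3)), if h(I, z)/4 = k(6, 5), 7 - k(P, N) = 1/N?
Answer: 0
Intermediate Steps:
k(P, N) = 7 - 1/N
s(o, w) = 1 + w*(-3 + w)/5 (s(o, w) = 1 + ((-3 + w)*(0 + w))/5 = 1 + ((-3 + w)*w)/5 = 1 + (w*(-3 + w))/5 = 1 + w*(-3 + w)/5)
h(I, z) = 136/5 (h(I, z) = 4*(7 - 1/5) = 4*(7 - 1*⅕) = 4*(7 - ⅕) = 4*(34/5) = 136/5)
0*h(-16, s(-4, -2/2 - 3/3)) = 0*(136/5) = 0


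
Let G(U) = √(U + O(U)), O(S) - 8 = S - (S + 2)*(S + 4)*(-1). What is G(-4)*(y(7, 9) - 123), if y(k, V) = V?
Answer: 0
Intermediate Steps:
O(S) = 8 + S + (2 + S)*(4 + S) (O(S) = 8 + (S - (S + 2)*(S + 4)*(-1)) = 8 + (S - (2 + S)*(4 + S)*(-1)) = 8 + (S - (-1)*(2 + S)*(4 + S)) = 8 + (S + (2 + S)*(4 + S)) = 8 + S + (2 + S)*(4 + S))
G(U) = √(16 + U² + 8*U) (G(U) = √(U + (16 + U² + 7*U)) = √(16 + U² + 8*U))
G(-4)*(y(7, 9) - 123) = √(16 + (-4)² + 8*(-4))*(9 - 123) = √(16 + 16 - 32)*(-114) = √0*(-114) = 0*(-114) = 0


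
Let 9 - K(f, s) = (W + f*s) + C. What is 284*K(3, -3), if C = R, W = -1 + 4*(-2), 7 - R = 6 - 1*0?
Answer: 7384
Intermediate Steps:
R = 1 (R = 7 - (6 - 1*0) = 7 - (6 + 0) = 7 - 1*6 = 7 - 6 = 1)
W = -9 (W = -1 - 8 = -9)
C = 1
K(f, s) = 17 - f*s (K(f, s) = 9 - ((-9 + f*s) + 1) = 9 - (-8 + f*s) = 9 + (8 - f*s) = 17 - f*s)
284*K(3, -3) = 284*(17 - 1*3*(-3)) = 284*(17 + 9) = 284*26 = 7384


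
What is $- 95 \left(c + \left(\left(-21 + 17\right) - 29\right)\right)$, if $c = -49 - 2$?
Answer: $7980$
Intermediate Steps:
$c = -51$
$- 95 \left(c + \left(\left(-21 + 17\right) - 29\right)\right) = - 95 \left(-51 + \left(\left(-21 + 17\right) - 29\right)\right) = - 95 \left(-51 - 33\right) = \left(-95\right) \left(-84\right) = 7980$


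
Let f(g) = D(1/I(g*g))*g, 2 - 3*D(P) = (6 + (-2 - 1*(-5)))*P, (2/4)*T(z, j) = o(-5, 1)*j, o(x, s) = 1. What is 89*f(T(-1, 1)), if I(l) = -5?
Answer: 3382/15 ≈ 225.47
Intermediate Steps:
T(z, j) = 2*j (T(z, j) = 2*(1*j) = 2*j)
D(P) = 2/3 - 3*P (D(P) = 2/3 - (6 + (-2 - 1*(-5)))*P/3 = 2/3 - (6 + (-2 + 5))*P/3 = 2/3 - (6 + 3)*P/3 = 2/3 - 3*P)
f(g) = 19*g/15 (f(g) = (2/3 - 3/(-5))*g = (2/3 - 3*(-1/5))*g = (2/3 + 3/5)*g = 19*g/15)
89*f(T(-1, 1)) = 89*(19*(2*1)/15) = 89*((19/15)*2) = 89*(38/15) = 3382/15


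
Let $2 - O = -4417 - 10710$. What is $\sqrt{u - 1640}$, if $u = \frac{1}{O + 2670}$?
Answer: $\frac{i \sqrt{519559199841}}{17799} \approx 40.497 i$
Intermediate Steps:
$O = 15129$ ($O = 2 - \left(-4417 - 10710\right) = 2 - -15127 = 2 + 15127 = 15129$)
$u = \frac{1}{17799}$ ($u = \frac{1}{15129 + 2670} = \frac{1}{17799} \approx 5.6183 \cdot 10^{-5}$)
$\sqrt{u - 1640} = \sqrt{\frac{1}{17799} - 1640} = \sqrt{- \frac{29190359}{17799}} = \frac{i \sqrt{519559199841}}{17799}$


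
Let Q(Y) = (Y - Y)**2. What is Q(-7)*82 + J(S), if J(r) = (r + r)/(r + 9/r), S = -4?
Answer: 32/25 ≈ 1.2800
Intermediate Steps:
J(r) = 2*r/(r + 9/r) (J(r) = (2*r)/(r + 9/r) = 2*r/(r + 9/r))
Q(Y) = 0 (Q(Y) = 0**2 = 0)
Q(-7)*82 + J(S) = 0*82 + 2*(-4)**2/(9 + (-4)**2) = 0 + 2*16/(9 + 16) = 0 + 2*16/25 = 0 + 2*16*(1/25) = 0 + 32/25 = 32/25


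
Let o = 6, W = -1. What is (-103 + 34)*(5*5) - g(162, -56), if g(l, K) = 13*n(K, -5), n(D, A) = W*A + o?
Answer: -1868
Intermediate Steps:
n(D, A) = 6 - A (n(D, A) = -A + 6 = 6 - A)
g(l, K) = 143 (g(l, K) = 13*(6 - 1*(-5)) = 13*(6 + 5) = 13*11 = 143)
(-103 + 34)*(5*5) - g(162, -56) = (-103 + 34)*(5*5) - 1*143 = -69*25 - 143 = -1725 - 143 = -1868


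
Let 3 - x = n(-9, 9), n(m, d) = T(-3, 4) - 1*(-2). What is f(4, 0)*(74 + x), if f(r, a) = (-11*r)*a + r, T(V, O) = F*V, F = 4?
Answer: 348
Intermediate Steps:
T(V, O) = 4*V
n(m, d) = -10 (n(m, d) = 4*(-3) - 1*(-2) = -12 + 2 = -10)
x = 13 (x = 3 - 1*(-10) = 3 + 10 = 13)
f(r, a) = r - 11*a*r (f(r, a) = -11*a*r + r = r - 11*a*r)
f(4, 0)*(74 + x) = (4*(1 - 11*0))*(74 + 13) = (4*(1 + 0))*87 = (4*1)*87 = 4*87 = 348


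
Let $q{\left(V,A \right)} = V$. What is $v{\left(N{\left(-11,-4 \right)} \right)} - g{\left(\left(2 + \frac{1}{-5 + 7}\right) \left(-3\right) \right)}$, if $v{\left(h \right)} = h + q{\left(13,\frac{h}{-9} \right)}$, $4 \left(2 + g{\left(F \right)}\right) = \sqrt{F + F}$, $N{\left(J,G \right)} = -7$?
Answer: $8 - \frac{i \sqrt{15}}{4} \approx 8.0 - 0.96825 i$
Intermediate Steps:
$g{\left(F \right)} = -2 + \frac{\sqrt{2} \sqrt{F}}{4}$ ($g{\left(F \right)} = -2 + \frac{\sqrt{F + F}}{4} = -2 + \frac{\sqrt{2 F}}{4} = -2 + \frac{\sqrt{2} \sqrt{F}}{4}$)
$v{\left(h \right)} = 13 + h$ ($v{\left(h \right)} = h + 13 = 13 + h$)
$v{\left(N{\left(-11,-4 \right)} \right)} - g{\left(\left(2 + \frac{1}{-5 + 7}\right) \left(-3\right) \right)} = \left(13 - 7\right) - \left(-2 + \frac{\sqrt{2} \sqrt{\left(2 + \frac{1}{-5 + 7}\right) \left(-3\right)}}{4}\right) = 6 - \left(-2 + \frac{\sqrt{2} \sqrt{\left(2 + \frac{1}{2}\right) \left(-3\right)}}{4}\right) = 6 - \left(-2 + \frac{\sqrt{2} \sqrt{\frac{5}{2} \left(-3\right)}}{4}\right) = 6 - \left(-2 + \frac{\sqrt{2} \sqrt{- \frac{15}{2}}}{4}\right) = 6 - \left(-2 + \frac{\sqrt{2} \frac{i \sqrt{30}}{2}}{4}\right) = 6 - \left(-2 + \frac{i \sqrt{15}}{4}\right) = 6 + \left(2 - \frac{i \sqrt{15}}{4}\right) = 8 - \frac{i \sqrt{15}}{4}$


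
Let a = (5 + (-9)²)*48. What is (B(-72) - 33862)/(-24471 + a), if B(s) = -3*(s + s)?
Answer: 33430/20343 ≈ 1.6433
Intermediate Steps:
B(s) = -6*s
a = 4128 (a = (5 + 81)*48 = 86*48 = 4128)
(B(-72) - 33862)/(-24471 + a) = (-6*(-72) - 33862)/(-24471 + 4128) = (432 - 33862)/(-20343) = -33430*(-1/20343) = 33430/20343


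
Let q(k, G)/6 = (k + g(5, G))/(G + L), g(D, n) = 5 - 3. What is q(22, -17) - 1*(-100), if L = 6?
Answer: 956/11 ≈ 86.909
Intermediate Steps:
g(D, n) = 2
q(k, G) = 6*(2 + k)/(6 + G) (q(k, G) = 6*((k + 2)/(G + 6)) = 6*((2 + k)/(6 + G)) = 6*(2 + k)/(6 + G))
q(22, -17) - 1*(-100) = 6*(2 + 22)/(6 - 17) - 1*(-100) = 6*24/(-11) + 100 = 6*(-1/11)*24 + 100 = -144/11 + 100 = 956/11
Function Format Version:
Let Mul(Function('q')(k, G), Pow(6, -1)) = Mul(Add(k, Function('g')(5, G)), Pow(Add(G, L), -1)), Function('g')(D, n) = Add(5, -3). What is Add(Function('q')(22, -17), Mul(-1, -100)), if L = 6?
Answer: Rational(956, 11) ≈ 86.909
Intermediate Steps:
Function('g')(D, n) = 2
Function('q')(k, G) = Mul(6, Pow(Add(6, G), -1), Add(2, k)) (Function('q')(k, G) = Mul(6, Mul(Add(k, 2), Pow(Add(G, 6), -1))) = Mul(6, Mul(Add(2, k), Pow(Add(6, G), -1))) = Mul(6, Mul(Pow(Add(6, G), -1), Add(2, k))) = Mul(6, Pow(Add(6, G), -1), Add(2, k)))
Add(Function('q')(22, -17), Mul(-1, -100)) = Add(Mul(6, Pow(Add(6, -17), -1), Add(2, 22)), Mul(-1, -100)) = Add(Mul(6, Pow(-11, -1), 24), 100) = Add(Mul(6, Rational(-1, 11), 24), 100) = Add(Rational(-144, 11), 100) = Rational(956, 11)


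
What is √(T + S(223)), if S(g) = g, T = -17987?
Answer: 2*I*√4441 ≈ 133.28*I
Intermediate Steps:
√(T + S(223)) = √(-17987 + 223) = √(-17764) = 2*I*√4441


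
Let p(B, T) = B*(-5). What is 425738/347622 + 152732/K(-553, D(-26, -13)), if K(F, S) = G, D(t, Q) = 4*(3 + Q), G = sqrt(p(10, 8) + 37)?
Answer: 212869/173811 - 152732*I*sqrt(13)/13 ≈ 1.2247 - 42360.0*I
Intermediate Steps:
p(B, T) = -5*B
G = I*sqrt(13) (G = sqrt(-5*10 + 37) = sqrt(-50 + 37) = sqrt(-13) = I*sqrt(13) ≈ 3.6056*I)
D(t, Q) = 12 + 4*Q
K(F, S) = I*sqrt(13)
425738/347622 + 152732/K(-553, D(-26, -13)) = 425738/347622 + 152732/((I*sqrt(13))) = 425738*(1/347622) + 152732*(-I*sqrt(13)/13) = 212869/173811 - 152732*I*sqrt(13)/13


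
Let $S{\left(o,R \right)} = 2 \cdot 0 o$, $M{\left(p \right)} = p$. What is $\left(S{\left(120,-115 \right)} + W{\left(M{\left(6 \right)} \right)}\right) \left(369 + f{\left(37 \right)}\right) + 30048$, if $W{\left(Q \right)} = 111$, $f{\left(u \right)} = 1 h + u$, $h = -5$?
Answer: $74559$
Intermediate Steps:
$f{\left(u \right)} = -5 + u$ ($f{\left(u \right)} = 1 \left(-5\right) + u = -5 + u$)
$S{\left(o,R \right)} = 0$ ($S{\left(o,R \right)} = 0 o = 0$)
$\left(S{\left(120,-115 \right)} + W{\left(M{\left(6 \right)} \right)}\right) \left(369 + f{\left(37 \right)}\right) + 30048 = \left(0 + 111\right) \left(369 + \left(-5 + 37\right)\right) + 30048 = 111 \left(369 + 32\right) + 30048 = 111 \cdot 401 + 30048 = 44511 + 30048 = 74559$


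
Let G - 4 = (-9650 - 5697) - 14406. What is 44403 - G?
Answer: 74152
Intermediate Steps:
G = -29749 (G = 4 + ((-9650 - 5697) - 14406) = 4 + (-15347 - 14406) = 4 - 29753 = -29749)
44403 - G = 44403 - 1*(-29749) = 44403 + 29749 = 74152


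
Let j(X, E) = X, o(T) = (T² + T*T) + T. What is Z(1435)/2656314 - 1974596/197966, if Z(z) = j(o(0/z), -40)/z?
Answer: -987298/98983 ≈ -9.9744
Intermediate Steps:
o(T) = T + 2*T² (o(T) = (T² + T²) + T = 2*T² + T = T + 2*T²)
Z(z) = 0 (Z(z) = ((0/z)*(1 + 2*(0/z)))/z = (0*(1 + 2*0))/z = (0*(1 + 0))/z = (0*1)/z = 0/z = 0)
Z(1435)/2656314 - 1974596/197966 = 0/2656314 - 1974596/197966 = 0*(1/2656314) - 1974596*1/197966 = 0 - 987298/98983 = -987298/98983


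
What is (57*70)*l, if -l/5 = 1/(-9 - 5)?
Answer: 1425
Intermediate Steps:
l = 5/14 (l = -5/(-9 - 5) = -5/(-14) = -5*(-1/14) = 5/14 ≈ 0.35714)
(57*70)*l = (57*70)*(5/14) = 3990*(5/14) = 1425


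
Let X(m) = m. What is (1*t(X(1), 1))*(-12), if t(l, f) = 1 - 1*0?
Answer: -12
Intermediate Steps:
t(l, f) = 1 (t(l, f) = 1 + 0 = 1)
(1*t(X(1), 1))*(-12) = (1*1)*(-12) = 1*(-12) = -12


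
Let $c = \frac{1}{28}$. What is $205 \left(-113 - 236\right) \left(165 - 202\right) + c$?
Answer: $\frac{74120621}{28} \approx 2.6472 \cdot 10^{6}$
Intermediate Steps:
$c = \frac{1}{28} \approx 0.035714$
$205 \left(-113 - 236\right) \left(165 - 202\right) + c = 205 \left(-113 - 236\right) \left(165 - 202\right) + \frac{1}{28} = 205 \left(\left(-349\right) \left(-37\right)\right) + \frac{1}{28} = 205 \cdot 12913 + \frac{1}{28} = 2647165 + \frac{1}{28} = \frac{74120621}{28}$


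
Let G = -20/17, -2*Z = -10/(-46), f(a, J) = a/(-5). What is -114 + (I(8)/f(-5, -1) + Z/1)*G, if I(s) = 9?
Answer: -48664/391 ≈ -124.46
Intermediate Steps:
f(a, J) = -a/5 (f(a, J) = a*(-1/5) = -a/5)
Z = -5/46 (Z = -(-5)/(-46) = -(-5)*(-1)/46 = -1/2*5/23 = -5/46 ≈ -0.10870)
G = -20/17 (G = -20*1/17 = -20/17 ≈ -1.1765)
-114 + (I(8)/f(-5, -1) + Z/1)*G = -114 + (9/((-1/5*(-5))) - 5/46/1)*(-20/17) = -114 + (9/1 - 5/46*1)*(-20/17) = -114 + (9*1 - 5/46)*(-20/17) = -114 + (9 - 5/46)*(-20/17) = -114 + (409/46)*(-20/17) = -114 - 4090/391 = -48664/391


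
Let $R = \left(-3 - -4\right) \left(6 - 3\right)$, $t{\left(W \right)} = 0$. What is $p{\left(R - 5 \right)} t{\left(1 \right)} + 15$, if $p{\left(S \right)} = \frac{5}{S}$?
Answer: $15$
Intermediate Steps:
$R = 3$ ($R = \left(-3 + 4\right) 3 = 1 \cdot 3 = 3$)
$p{\left(R - 5 \right)} t{\left(1 \right)} + 15 = \frac{5}{3 - 5} \cdot 0 + 15 = \frac{5}{-2} \cdot 0 + 15 = 5 \left(- \frac{1}{2}\right) 0 + 15 = \left(- \frac{5}{2}\right) 0 + 15 = 0 + 15 = 15$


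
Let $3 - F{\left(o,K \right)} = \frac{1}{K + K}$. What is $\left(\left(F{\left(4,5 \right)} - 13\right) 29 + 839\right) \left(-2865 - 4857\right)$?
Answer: $- \frac{21084921}{5} \approx -4.217 \cdot 10^{6}$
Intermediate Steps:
$F{\left(o,K \right)} = 3 - \frac{1}{2 K}$ ($F{\left(o,K \right)} = 3 - \frac{1}{K + K} = 3 - \frac{1}{2 K}$)
$\left(\left(F{\left(4,5 \right)} - 13\right) 29 + 839\right) \left(-2865 - 4857\right) = \left(\left(\left(3 - \frac{1}{2 \cdot 5}\right) - 13\right) 29 + 839\right) \left(-2865 - 4857\right) = \left(\left(\left(3 - \frac{1}{10}\right) - 13\right) 29 + 839\right) \left(-7722\right) = \left(\left(\frac{29}{10} - 13\right) 29 + 839\right) \left(-7722\right) = \left(\left(- \frac{101}{10}\right) 29 + 839\right) \left(-7722\right) = \left(- \frac{2929}{10} + 839\right) \left(-7722\right) = \frac{5461}{10} \left(-7722\right) = - \frac{21084921}{5}$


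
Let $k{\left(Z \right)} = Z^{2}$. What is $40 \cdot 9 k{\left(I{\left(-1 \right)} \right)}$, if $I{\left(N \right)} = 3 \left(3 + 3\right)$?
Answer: $116640$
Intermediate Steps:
$I{\left(N \right)} = 18$ ($I{\left(N \right)} = 3 \cdot 6 = 18$)
$40 \cdot 9 k{\left(I{\left(-1 \right)} \right)} = 40 \cdot 9 \cdot 18^{2} = 360 \cdot 324 = 116640$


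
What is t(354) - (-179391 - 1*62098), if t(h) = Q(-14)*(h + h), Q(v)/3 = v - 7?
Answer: 196885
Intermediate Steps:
Q(v) = -21 + 3*v (Q(v) = 3*(v - 7) = 3*(-7 + v) = -21 + 3*v)
t(h) = -126*h (t(h) = (-21 + 3*(-14))*(h + h) = (-21 - 42)*(2*h) = -126*h)
t(354) - (-179391 - 1*62098) = -126*354 - (-179391 - 1*62098) = -44604 - (-179391 - 62098) = -44604 - 1*(-241489) = -44604 + 241489 = 196885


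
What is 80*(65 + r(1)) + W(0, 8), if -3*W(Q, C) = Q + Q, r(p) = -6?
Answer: 4720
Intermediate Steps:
W(Q, C) = -2*Q/3 (W(Q, C) = -(Q + Q)/3 = -2*Q/3)
80*(65 + r(1)) + W(0, 8) = 80*(65 - 6) - ⅔*0 = 80*59 + 0 = 4720 + 0 = 4720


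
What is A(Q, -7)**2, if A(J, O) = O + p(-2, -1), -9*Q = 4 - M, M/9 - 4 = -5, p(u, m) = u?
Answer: 81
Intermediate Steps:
M = -9 (M = 36 + 9*(-5) = 36 - 45 = -9)
Q = -13/9 (Q = -(4 - 1*(-9))/9 = -(4 + 9)/9 = -1/9*13 = -13/9 ≈ -1.4444)
A(J, O) = -2 + O (A(J, O) = O - 2 = -2 + O)
A(Q, -7)**2 = (-2 - 7)**2 = (-9)**2 = 81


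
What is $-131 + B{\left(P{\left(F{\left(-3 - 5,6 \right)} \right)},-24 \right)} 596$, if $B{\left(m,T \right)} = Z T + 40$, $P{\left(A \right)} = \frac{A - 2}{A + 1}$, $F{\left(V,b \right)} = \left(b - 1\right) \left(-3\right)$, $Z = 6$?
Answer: $-62115$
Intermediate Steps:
$F{\left(V,b \right)} = 3 - 3 b$ ($F{\left(V,b \right)} = \left(-1 + b\right) \left(-3\right) = 3 - 3 b$)
$P{\left(A \right)} = \frac{-2 + A}{1 + A}$
$B{\left(m,T \right)} = 40 + 6 T$ ($B{\left(m,T \right)} = 6 T + 40 = 40 + 6 T$)
$-131 + B{\left(P{\left(F{\left(-3 - 5,6 \right)} \right)},-24 \right)} 596 = -131 + \left(40 + 6 \left(-24\right)\right) 596 = -131 + \left(40 - 144\right) 596 = -131 - 61984 = -62115$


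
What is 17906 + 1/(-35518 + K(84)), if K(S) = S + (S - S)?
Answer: 634481203/35434 ≈ 17906.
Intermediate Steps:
K(S) = S (K(S) = S + 0 = S)
17906 + 1/(-35518 + K(84)) = 17906 + 1/(-35518 + 84) = 17906 + 1/(-35434) = 17906 - 1/35434 = 634481203/35434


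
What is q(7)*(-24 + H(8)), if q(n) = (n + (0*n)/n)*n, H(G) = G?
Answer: -784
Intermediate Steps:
q(n) = n² (q(n) = (n + 0/n)*n = (n + 0)*n = n*n = n²)
q(7)*(-24 + H(8)) = 7²*(-24 + 8) = 49*(-16) = -784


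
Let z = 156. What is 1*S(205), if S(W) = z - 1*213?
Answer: -57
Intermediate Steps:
S(W) = -57 (S(W) = 156 - 1*213 = 156 - 213 = -57)
1*S(205) = 1*(-57) = -57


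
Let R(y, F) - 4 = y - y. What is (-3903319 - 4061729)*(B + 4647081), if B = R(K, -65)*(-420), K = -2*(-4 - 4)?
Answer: -37000841944248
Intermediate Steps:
K = 16 (K = -2*(-8) = 16)
R(y, F) = 4 (R(y, F) = 4 + (y - y) = 4 + 0 = 4)
B = -1680 (B = 4*(-420) = -1680)
(-3903319 - 4061729)*(B + 4647081) = (-3903319 - 4061729)*(-1680 + 4647081) = -7965048*4645401 = -37000841944248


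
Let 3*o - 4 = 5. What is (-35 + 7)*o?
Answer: -84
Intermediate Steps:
o = 3 (o = 4/3 + (1/3)*5 = 4/3 + 5/3 = 3)
(-35 + 7)*o = (-35 + 7)*3 = -28*3 = -84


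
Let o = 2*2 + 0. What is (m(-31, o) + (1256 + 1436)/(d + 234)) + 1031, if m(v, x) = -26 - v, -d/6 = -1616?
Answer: 5145086/4965 ≈ 1036.3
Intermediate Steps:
d = 9696 (d = -6*(-1616) = 9696)
o = 4 (o = 4 + 0 = 4)
(m(-31, o) + (1256 + 1436)/(d + 234)) + 1031 = ((-26 - 1*(-31)) + (1256 + 1436)/(9696 + 234)) + 1031 = ((-26 + 31) + 2692/9930) + 1031 = (5 + 2692*(1/9930)) + 1031 = (5 + 1346/4965) + 1031 = 26171/4965 + 1031 = 5145086/4965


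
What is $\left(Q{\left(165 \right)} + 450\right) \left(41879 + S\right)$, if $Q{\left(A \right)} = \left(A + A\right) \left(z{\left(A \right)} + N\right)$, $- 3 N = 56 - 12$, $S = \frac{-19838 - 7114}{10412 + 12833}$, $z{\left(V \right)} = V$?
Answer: $\frac{9746185434836}{4649} \approx 2.0964 \cdot 10^{9}$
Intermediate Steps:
$S = - \frac{26952}{23245} \approx -1.1595$
$N = - \frac{44}{3}$ ($N = - \frac{56 - 12}{3} = \left(- \frac{1}{3}\right) 44 = - \frac{44}{3} \approx -14.667$)
$Q{\left(A \right)} = 2 A \left(- \frac{44}{3} + A\right)$ ($Q{\left(A \right)} = \left(A + A\right) \left(A - \frac{44}{3}\right) = 2 A \left(- \frac{44}{3} + A\right)$)
$\left(Q{\left(165 \right)} + 450\right) \left(41879 + S\right) = \left(\frac{2}{3} \cdot 165 \left(-44 + 3 \cdot 165\right) + 450\right) \left(41879 - \frac{26952}{23245}\right) = \left(\frac{2}{3} \cdot 165 \left(-44 + 495\right) + 450\right) \frac{973450403}{23245} = \left(\frac{2}{3} \cdot 165 \cdot 451 + 450\right) \frac{973450403}{23245} = \left(49610 + 450\right) \frac{973450403}{23245} = 50060 \cdot \frac{973450403}{23245} = \frac{9746185434836}{4649}$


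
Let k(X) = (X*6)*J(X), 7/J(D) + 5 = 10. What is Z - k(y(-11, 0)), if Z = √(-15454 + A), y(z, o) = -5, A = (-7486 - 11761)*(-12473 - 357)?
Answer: 42 + 2*√61730889 ≈ 15756.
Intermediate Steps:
A = 246939010 (A = -19247*(-12830) = 246939010)
J(D) = 7/5 (J(D) = 7/(-5 + 10) = 7/5)
Z = 2*√61730889 (Z = √(-15454 + 246939010) = √246923556 = 2*√61730889 ≈ 15714.)
k(X) = 42*X/5 (k(X) = (X*6)*(7/5) = (6*X)*(7/5) = 42*X/5)
Z - k(y(-11, 0)) = 2*√61730889 - 42*(-5)/5 = 2*√61730889 - 1*(-42) = 2*√61730889 + 42 = 42 + 2*√61730889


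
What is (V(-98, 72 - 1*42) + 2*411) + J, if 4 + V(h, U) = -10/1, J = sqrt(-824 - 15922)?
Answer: 808 + I*sqrt(16746) ≈ 808.0 + 129.41*I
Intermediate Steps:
J = I*sqrt(16746) (J = sqrt(-16746) = I*sqrt(16746) ≈ 129.41*I)
V(h, U) = -14 (V(h, U) = -4 - 10/1 = -4 - 10*1 = -4 - 10 = -14)
(V(-98, 72 - 1*42) + 2*411) + J = (-14 + 2*411) + I*sqrt(16746) = (-14 + 822) + I*sqrt(16746) = 808 + I*sqrt(16746)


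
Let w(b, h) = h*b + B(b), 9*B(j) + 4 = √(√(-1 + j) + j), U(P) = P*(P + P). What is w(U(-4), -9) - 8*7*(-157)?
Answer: 76532/9 + √(32 + √31)/9 ≈ 8504.2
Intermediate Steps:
U(P) = 2*P² (U(P) = P*(2*P) = 2*P²)
B(j) = -4/9 + √(j + √(-1 + j))/9 (B(j) = -4/9 + √(√(-1 + j) + j)/9 = -4/9 + √(j + √(-1 + j))/9)
w(b, h) = -4/9 + √(b + √(-1 + b))/9 + b*h (w(b, h) = h*b + (-4/9 + √(b + √(-1 + b))/9) = b*h + (-4/9 + √(b + √(-1 + b))/9) = -4/9 + √(b + √(-1 + b))/9 + b*h)
w(U(-4), -9) - 8*7*(-157) = (-4/9 + √(2*(-4)² + √(-1 + 2*(-4)²))/9 + (2*(-4)²)*(-9)) - 8*7*(-157) = (-4/9 + √(2*16 + √(-1 + 2*16))/9 + (2*16)*(-9)) - 56*(-157) = (-4/9 + √(32 + √(-1 + 32))/9 + 32*(-9)) + 8792 = (-4/9 + √(32 + √31)/9 - 288) + 8792 = (-2596/9 + √(32 + √31)/9) + 8792 = 76532/9 + √(32 + √31)/9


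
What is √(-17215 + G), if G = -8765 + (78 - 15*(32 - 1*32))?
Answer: 3*I*√2878 ≈ 160.94*I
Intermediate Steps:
G = -8687 (G = -8765 + (78 - 15*(32 - 32)) = -8765 + (78 - 15*0) = -8765 + (78 + 0) = -8765 + 78 = -8687)
√(-17215 + G) = √(-17215 - 8687) = √(-25902) = 3*I*√2878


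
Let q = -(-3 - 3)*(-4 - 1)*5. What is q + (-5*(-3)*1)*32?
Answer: 330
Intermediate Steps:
q = -150 (q = -(-6)*(-5)*5 = -1*30*5 = -30*5 = -150)
q + (-5*(-3)*1)*32 = -150 + (-5*(-3)*1)*32 = -150 + (15*1)*32 = -150 + 15*32 = -150 + 480 = 330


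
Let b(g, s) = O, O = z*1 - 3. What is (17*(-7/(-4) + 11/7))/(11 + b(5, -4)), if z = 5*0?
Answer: 1581/224 ≈ 7.0580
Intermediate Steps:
z = 0
O = -3 (O = 0*1 - 3 = 0 - 3 = -3)
b(g, s) = -3
(17*(-7/(-4) + 11/7))/(11 + b(5, -4)) = (17*(-7/(-4) + 11/7))/(11 - 3) = (17*(-7*(-1/4) + 11*(1/7)))/8 = (17*(7/4 + 11/7))*(1/8) = (17*(93/28))*(1/8) = (1581/28)*(1/8) = 1581/224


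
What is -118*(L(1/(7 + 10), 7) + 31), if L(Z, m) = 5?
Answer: -4248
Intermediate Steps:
-118*(L(1/(7 + 10), 7) + 31) = -118*(5 + 31) = -118*36 = -4248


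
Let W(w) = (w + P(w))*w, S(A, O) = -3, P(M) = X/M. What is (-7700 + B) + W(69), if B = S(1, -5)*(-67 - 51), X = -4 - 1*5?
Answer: -2594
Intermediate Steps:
X = -9 (X = -4 - 5 = -9)
P(M) = -9/M
B = 354 (B = -3*(-67 - 51) = -3*(-118) = 354)
W(w) = w*(w - 9/w) (W(w) = (w - 9/w)*w = w*(w - 9/w))
(-7700 + B) + W(69) = (-7700 + 354) + (-9 + 69²) = -7346 + (-9 + 4761) = -7346 + 4752 = -2594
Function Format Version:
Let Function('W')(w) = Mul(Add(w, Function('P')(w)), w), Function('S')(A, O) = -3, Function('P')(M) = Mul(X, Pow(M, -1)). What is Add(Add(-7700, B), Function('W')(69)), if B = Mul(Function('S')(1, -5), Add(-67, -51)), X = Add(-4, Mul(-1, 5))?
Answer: -2594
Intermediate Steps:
X = -9 (X = Add(-4, -5) = -9)
Function('P')(M) = Mul(-9, Pow(M, -1))
B = 354 (B = Mul(-3, Add(-67, -51)) = Mul(-3, -118) = 354)
Function('W')(w) = Mul(w, Add(w, Mul(-9, Pow(w, -1)))) (Function('W')(w) = Mul(Add(w, Mul(-9, Pow(w, -1))), w) = Mul(w, Add(w, Mul(-9, Pow(w, -1)))))
Add(Add(-7700, B), Function('W')(69)) = Add(Add(-7700, 354), Add(-9, Pow(69, 2))) = Add(-7346, Add(-9, 4761)) = Add(-7346, 4752) = -2594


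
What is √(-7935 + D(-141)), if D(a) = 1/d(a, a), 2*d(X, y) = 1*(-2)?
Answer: 16*I*√31 ≈ 89.084*I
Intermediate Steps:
d(X, y) = -1 (d(X, y) = (1*(-2))/2 = (½)*(-2) = -1)
D(a) = -1 (D(a) = 1/(-1) = -1)
√(-7935 + D(-141)) = √(-7935 - 1) = √(-7936) = 16*I*√31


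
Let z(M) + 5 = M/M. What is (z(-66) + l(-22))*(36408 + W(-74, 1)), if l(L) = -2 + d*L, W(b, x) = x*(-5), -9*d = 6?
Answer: 946478/3 ≈ 3.1549e+5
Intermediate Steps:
d = -⅔ (d = -⅑*6 = -⅔ ≈ -0.66667)
W(b, x) = -5*x
z(M) = -4 (z(M) = -5 + M/M = -5 + 1 = -4)
l(L) = -2 - 2*L/3
(z(-66) + l(-22))*(36408 + W(-74, 1)) = (-4 + (-2 - ⅔*(-22)))*(36408 - 5*1) = (-4 + (-2 + 44/3))*(36408 - 5) = (-4 + 38/3)*36403 = (26/3)*36403 = 946478/3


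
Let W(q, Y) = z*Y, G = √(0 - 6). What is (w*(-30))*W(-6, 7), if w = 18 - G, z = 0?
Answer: 0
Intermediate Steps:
G = I*√6 (G = √(-6) = I*√6 ≈ 2.4495*I)
W(q, Y) = 0 (W(q, Y) = 0*Y = 0)
w = 18 - I*√6 ≈ 18.0 - 2.4495*I
(w*(-30))*W(-6, 7) = ((18 - I*√6)*(-30))*0 = (-540 + 30*I*√6)*0 = 0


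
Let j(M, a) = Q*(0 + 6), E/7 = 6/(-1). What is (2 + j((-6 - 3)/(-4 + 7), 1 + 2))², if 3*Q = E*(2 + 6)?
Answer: 448900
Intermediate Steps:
E = -42 (E = 7*(6/(-1)) = 7*(6*(-1)) = 7*(-6) = -42)
Q = -112 (Q = (-42*(2 + 6))/3 = (-42*8)/3 = (⅓)*(-336) = -112)
j(M, a) = -672 (j(M, a) = -112*(0 + 6) = -112*6 = -672)
(2 + j((-6 - 3)/(-4 + 7), 1 + 2))² = (2 - 672)² = (-670)² = 448900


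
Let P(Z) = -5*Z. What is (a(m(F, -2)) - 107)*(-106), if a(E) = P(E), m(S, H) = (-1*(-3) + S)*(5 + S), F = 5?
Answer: 53742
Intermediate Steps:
m(S, H) = (3 + S)*(5 + S)
a(E) = -5*E
(a(m(F, -2)) - 107)*(-106) = (-5*(15 + 5**2 + 8*5) - 107)*(-106) = (-5*(15 + 25 + 40) - 107)*(-106) = (-5*80 - 107)*(-106) = (-400 - 107)*(-106) = -507*(-106) = 53742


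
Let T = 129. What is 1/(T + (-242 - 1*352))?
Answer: -1/465 ≈ -0.0021505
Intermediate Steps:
1/(T + (-242 - 1*352)) = 1/(129 + (-242 - 1*352)) = 1/(129 + (-242 - 352)) = 1/(129 - 594) = 1/(-465) = -1/465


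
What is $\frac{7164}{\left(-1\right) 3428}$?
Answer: $- \frac{1791}{857} \approx -2.0898$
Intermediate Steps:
$\frac{7164}{\left(-1\right) 3428} = \frac{7164}{-3428} = 7164 \left(- \frac{1}{3428}\right) = - \frac{1791}{857}$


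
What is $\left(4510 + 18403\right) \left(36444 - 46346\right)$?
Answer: $-226884526$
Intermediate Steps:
$\left(4510 + 18403\right) \left(36444 - 46346\right) = 22913 \left(-9902\right) = -226884526$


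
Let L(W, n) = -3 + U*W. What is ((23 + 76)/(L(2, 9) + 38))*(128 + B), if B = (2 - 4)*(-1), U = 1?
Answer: 12870/37 ≈ 347.84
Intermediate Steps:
L(W, n) = -3 + W (L(W, n) = -3 + 1*W = -3 + W)
B = 2 (B = -2*(-1) = 2)
((23 + 76)/(L(2, 9) + 38))*(128 + B) = ((23 + 76)/((-3 + 2) + 38))*(128 + 2) = (99/(-1 + 38))*130 = (99/37)*130 = 12870/37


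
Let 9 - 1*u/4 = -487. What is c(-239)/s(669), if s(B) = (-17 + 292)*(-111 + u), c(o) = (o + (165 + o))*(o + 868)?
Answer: -196877/515075 ≈ -0.38223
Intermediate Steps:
u = 1984 (u = 36 - 4*(-487) = 36 + 1948 = 1984)
c(o) = (165 + 2*o)*(868 + o)
s(B) = 515075 (s(B) = (-17 + 292)*(-111 + 1984) = 275*1873 = 515075)
c(-239)/s(669) = (143220 + 2*(-239)² + 1901*(-239))/515075 = (143220 + 2*57121 - 454339)*(1/515075) = (143220 + 114242 - 454339)*(1/515075) = -196877*1/515075 = -196877/515075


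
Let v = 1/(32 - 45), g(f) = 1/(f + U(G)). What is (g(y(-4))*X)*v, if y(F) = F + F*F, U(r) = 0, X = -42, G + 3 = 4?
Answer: 7/26 ≈ 0.26923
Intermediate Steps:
G = 1 (G = -3 + 4 = 1)
y(F) = F + F**2
g(f) = 1/f (g(f) = 1/(f + 0) = 1/f)
v = -1/13 (v = 1/(-13) = -1/13 ≈ -0.076923)
(g(y(-4))*X)*v = (-42/(-4*(1 - 4)))*(-1/13) = (-42/(-4*(-3)))*(-1/13) = (-42/12)*(-1/13) = ((1/12)*(-42))*(-1/13) = -7/2*(-1/13) = 7/26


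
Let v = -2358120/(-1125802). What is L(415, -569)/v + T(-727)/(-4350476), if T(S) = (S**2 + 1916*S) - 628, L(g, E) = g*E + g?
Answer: -28862534614091993/256473611628 ≈ -1.1254e+5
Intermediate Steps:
L(g, E) = g + E*g (L(g, E) = E*g + g = g + E*g)
T(S) = -628 + S**2 + 1916*S
v = 1179060/562901 (v = -2358120*(-1/1125802) = 1179060/562901 ≈ 2.0946)
L(415, -569)/v + T(-727)/(-4350476) = (415*(1 - 569))/(1179060/562901) + (-628 + (-727)**2 + 1916*(-727))/(-4350476) = (415*(-568))*(562901/1179060) + (-628 + 528529 - 1392932)*(-1/4350476) = -235720*562901/1179060 - 865031*(-1/4350476) = -6634351186/58953 + 865031/4350476 = -28862534614091993/256473611628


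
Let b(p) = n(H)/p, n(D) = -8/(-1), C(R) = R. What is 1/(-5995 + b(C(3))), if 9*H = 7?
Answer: -3/17977 ≈ -0.00016688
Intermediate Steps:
H = 7/9 (H = (⅑)*7 = 7/9 ≈ 0.77778)
n(D) = 8 (n(D) = -8*(-1) = 8)
b(p) = 8/p
1/(-5995 + b(C(3))) = 1/(-5995 + 8/3) = 1/(-17977/3) = -3/17977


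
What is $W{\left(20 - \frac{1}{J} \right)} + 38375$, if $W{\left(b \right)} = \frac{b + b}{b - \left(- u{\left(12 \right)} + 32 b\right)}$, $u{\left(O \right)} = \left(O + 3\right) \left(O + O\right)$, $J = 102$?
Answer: $\frac{1016511297}{26489} \approx 38375.0$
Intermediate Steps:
$u{\left(O \right)} = 2 O \left(3 + O\right)$ ($u{\left(O \right)} = \left(3 + O\right) 2 O = 2 O \left(3 + O\right)$)
$W{\left(b \right)} = \frac{2 b}{360 - 31 b}$ ($W{\left(b \right)} = \frac{b + b}{b - \left(- 24 \left(3 + 12\right) + 32 b\right)} = \frac{2 b}{b - \left(-360 + 32 b\right)} = \frac{2 b}{360 - 31 b}$)
$W{\left(20 - \frac{1}{J} \right)} + 38375 = - \frac{2 \left(20 - \frac{1}{102}\right)}{-360 + 31 \left(20 - \frac{1}{102}\right)} + 38375 = \left(-2\right) \frac{2039}{102} \frac{1}{-360 + 31 \cdot \frac{2039}{102}} + 38375 = \left(-2\right) \frac{2039}{102} \frac{1}{-360 + \frac{63209}{102}} + 38375 = \left(-2\right) \frac{2039}{102} \frac{1}{\frac{26489}{102}} + 38375 = \left(-2\right) \frac{2039}{102} \cdot \frac{102}{26489} + 38375 = - \frac{4078}{26489} + 38375 = \frac{1016511297}{26489}$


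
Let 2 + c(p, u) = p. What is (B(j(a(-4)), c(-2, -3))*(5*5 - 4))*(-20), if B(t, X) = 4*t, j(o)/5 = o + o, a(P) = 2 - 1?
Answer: -16800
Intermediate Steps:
c(p, u) = -2 + p
a(P) = 1
j(o) = 10*o (j(o) = 5*(o + o) = 5*(2*o) = 10*o)
(B(j(a(-4)), c(-2, -3))*(5*5 - 4))*(-20) = ((4*(10*1))*(5*5 - 4))*(-20) = ((4*10)*(25 - 4))*(-20) = (40*21)*(-20) = 840*(-20) = -16800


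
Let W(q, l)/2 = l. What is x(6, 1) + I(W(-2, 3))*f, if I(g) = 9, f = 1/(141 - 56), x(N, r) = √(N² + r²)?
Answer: 9/85 + √37 ≈ 6.1886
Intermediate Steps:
W(q, l) = 2*l
f = 1/85 ≈ 0.011765
x(6, 1) + I(W(-2, 3))*f = √(6² + 1²) + 9*(1/85) = √(36 + 1) + 9/85 = √37 + 9/85 = 9/85 + √37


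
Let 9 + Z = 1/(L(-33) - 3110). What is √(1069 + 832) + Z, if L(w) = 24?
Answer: -27775/3086 + √1901 ≈ 34.600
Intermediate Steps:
Z = -27775/3086 (Z = -9 + 1/(24 - 3110) = -9 + 1/(-3086) = -9 - 1/3086 = -27775/3086 ≈ -9.0003)
√(1069 + 832) + Z = √(1069 + 832) - 27775/3086 = √1901 - 27775/3086 = -27775/3086 + √1901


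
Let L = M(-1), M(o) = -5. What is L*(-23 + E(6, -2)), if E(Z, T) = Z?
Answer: 85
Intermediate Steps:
L = -5
L*(-23 + E(6, -2)) = -5*(-23 + 6) = -5*(-17) = 85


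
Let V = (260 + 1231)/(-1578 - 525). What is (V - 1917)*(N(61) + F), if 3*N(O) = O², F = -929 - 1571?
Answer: 5080162606/2103 ≈ 2.4157e+6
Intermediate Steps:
V = -497/701 (V = 1491/(-2103) = 1491*(-1/2103) = -497/701 ≈ -0.70899)
F = -2500
N(O) = O²/3
(V - 1917)*(N(61) + F) = (-497/701 - 1917)*((⅓)*61² - 2500) = -1344314*((⅓)*3721 - 2500)/701 = -1344314*(3721/3 - 2500)/701 = -1344314/701*(-3779/3) = 5080162606/2103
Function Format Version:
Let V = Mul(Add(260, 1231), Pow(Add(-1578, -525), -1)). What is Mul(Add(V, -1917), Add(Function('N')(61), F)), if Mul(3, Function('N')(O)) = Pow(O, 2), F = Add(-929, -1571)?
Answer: Rational(5080162606, 2103) ≈ 2.4157e+6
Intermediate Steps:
V = Rational(-497, 701) (V = Mul(1491, Pow(-2103, -1)) = Mul(1491, Rational(-1, 2103)) = Rational(-497, 701) ≈ -0.70899)
F = -2500
Function('N')(O) = Mul(Rational(1, 3), Pow(O, 2))
Mul(Add(V, -1917), Add(Function('N')(61), F)) = Mul(Add(Rational(-497, 701), -1917), Add(Mul(Rational(1, 3), Pow(61, 2)), -2500)) = Mul(Rational(-1344314, 701), Add(Mul(Rational(1, 3), 3721), -2500)) = Mul(Rational(-1344314, 701), Add(Rational(3721, 3), -2500)) = Mul(Rational(-1344314, 701), Rational(-3779, 3)) = Rational(5080162606, 2103)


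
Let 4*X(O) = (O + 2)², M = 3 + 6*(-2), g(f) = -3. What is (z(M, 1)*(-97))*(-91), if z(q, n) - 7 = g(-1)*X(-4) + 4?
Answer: 70616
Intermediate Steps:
M = -9 (M = 3 - 12 = -9)
X(O) = (2 + O)²/4 (X(O) = (O + 2)²/4 = (2 + O)²/4)
z(q, n) = 8 (z(q, n) = 7 + (-3*(2 - 4)²/4 + 4) = 7 + (-3*(-2)²/4 + 4) = 7 + (-3*4/4 + 4) = 7 + (-3*1 + 4) = 7 + (-3 + 4) = 7 + 1 = 8)
(z(M, 1)*(-97))*(-91) = (8*(-97))*(-91) = -776*(-91) = 70616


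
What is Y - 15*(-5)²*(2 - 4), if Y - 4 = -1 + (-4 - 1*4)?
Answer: 745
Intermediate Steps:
Y = -5 (Y = 4 + (-1 + (-4 - 1*4)) = 4 + (-1 + (-4 - 4)) = 4 + (-1 - 8) = 4 - 9 = -5)
Y - 15*(-5)²*(2 - 4) = -5 - 15*(-5)²*(2 - 4) = -5 - 375*(-2) = -5 - 15*(-50) = -5 + 750 = 745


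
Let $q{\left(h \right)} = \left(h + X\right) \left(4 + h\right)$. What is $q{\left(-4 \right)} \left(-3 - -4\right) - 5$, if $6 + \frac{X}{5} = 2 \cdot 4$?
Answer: $-5$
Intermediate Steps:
$X = 10$ ($X = -30 + 5 \cdot 2 \cdot 4 = -30 + 5 \cdot 8 = -30 + 40 = 10$)
$q{\left(h \right)} = \left(4 + h\right) \left(10 + h\right)$ ($q{\left(h \right)} = \left(h + 10\right) \left(4 + h\right) = \left(10 + h\right) \left(4 + h\right) = \left(4 + h\right) \left(10 + h\right)$)
$q{\left(-4 \right)} \left(-3 - -4\right) - 5 = \left(40 + \left(-4\right)^{2} + 14 \left(-4\right)\right) \left(-3 - -4\right) - 5 = \left(40 + 16 - 56\right) \left(-3 + 4\right) - 5 = 0 \cdot 1 - 5 = 0 - 5 = -5$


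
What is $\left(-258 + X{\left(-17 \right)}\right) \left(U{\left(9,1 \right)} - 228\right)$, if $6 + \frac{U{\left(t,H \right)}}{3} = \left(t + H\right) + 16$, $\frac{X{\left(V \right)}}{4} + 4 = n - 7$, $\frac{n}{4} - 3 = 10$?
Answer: $15792$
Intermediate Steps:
$n = 52$ ($n = 12 + 4 \cdot 10 = 12 + 40 = 52$)
$X{\left(V \right)} = 164$ ($X{\left(V \right)} = -16 + 4 \left(52 - 7\right) = -16 + 4 \cdot 45 = -16 + 180 = 164$)
$U{\left(t,H \right)} = 30 + 3 H + 3 t$ ($U{\left(t,H \right)} = -18 + 3 \left(\left(t + H\right) + 16\right) = -18 + 3 \left(\left(H + t\right) + 16\right) = -18 + 3 \left(16 + H + t\right) = -18 + \left(48 + 3 H + 3 t\right) = 30 + 3 H + 3 t$)
$\left(-258 + X{\left(-17 \right)}\right) \left(U{\left(9,1 \right)} - 228\right) = \left(-258 + 164\right) \left(\left(30 + 3 \cdot 1 + 3 \cdot 9\right) - 228\right) = - 94 \left(\left(30 + 3 + 27\right) - 228\right) = - 94 \left(60 - 228\right) = \left(-94\right) \left(-168\right) = 15792$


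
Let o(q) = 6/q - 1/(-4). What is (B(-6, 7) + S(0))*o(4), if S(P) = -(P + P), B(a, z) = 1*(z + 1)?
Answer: 14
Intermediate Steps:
B(a, z) = 1 + z (B(a, z) = 1*(1 + z) = 1 + z)
S(P) = -2*P
o(q) = 1/4 + 6/q (o(q) = 6/q - 1*(-1/4) = 6/q + 1/4 = 1/4 + 6/q)
(B(-6, 7) + S(0))*o(4) = ((1 + 7) - 2*0)*((1/4)*(24 + 4)/4) = (8 + 0)*((1/4)*(1/4)*28) = 8*(7/4) = 14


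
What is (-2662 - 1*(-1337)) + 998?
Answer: -327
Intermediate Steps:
(-2662 - 1*(-1337)) + 998 = (-2662 + 1337) + 998 = -1325 + 998 = -327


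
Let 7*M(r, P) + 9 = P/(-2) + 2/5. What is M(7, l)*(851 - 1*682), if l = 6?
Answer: -9802/35 ≈ -280.06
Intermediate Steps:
M(r, P) = -43/35 - P/14 (M(r, P) = -9/7 + (P/(-2) + 2/5)/7 = -9/7 + (P*(-1/2) + 2*(1/5))/7 = -9/7 + (-P/2 + 2/5)/7 = -9/7 + (2/5 - P/2)/7 = -9/7 + (2/35 - P/14) = -43/35 - P/14)
M(7, l)*(851 - 1*682) = (-43/35 - 1/14*6)*(851 - 1*682) = (-43/35 - 3/7)*(851 - 682) = -58/35*169 = -9802/35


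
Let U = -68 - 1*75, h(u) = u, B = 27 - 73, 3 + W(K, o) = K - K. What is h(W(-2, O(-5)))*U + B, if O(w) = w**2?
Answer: 383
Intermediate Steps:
W(K, o) = -3 (W(K, o) = -3 + (K - K) = -3 + 0 = -3)
B = -46
U = -143 (U = -68 - 75 = -143)
h(W(-2, O(-5)))*U + B = -3*(-143) - 46 = 429 - 46 = 383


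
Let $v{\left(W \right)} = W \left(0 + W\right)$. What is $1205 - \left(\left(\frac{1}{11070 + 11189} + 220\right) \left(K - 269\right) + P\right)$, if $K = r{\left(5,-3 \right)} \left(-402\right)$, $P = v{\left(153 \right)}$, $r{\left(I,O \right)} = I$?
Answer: $\frac{10665980863}{22259} \approx 4.7918 \cdot 10^{5}$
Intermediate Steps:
$v{\left(W \right)} = W^{2}$ ($v{\left(W \right)} = W W = W^{2}$)
$P = 23409$ ($P = 153^{2} = 23409$)
$K = -2010$ ($K = 5 \left(-402\right) = -2010$)
$1205 - \left(\left(\frac{1}{11070 + 11189} + 220\right) \left(K - 269\right) + P\right) = 1205 - \left(\left(\frac{1}{11070 + 11189} + 220\right) \left(-2010 - 269\right) + 23409\right) = 1205 - \left(\left(\frac{1}{22259} + 220\right) \left(-2279\right) + 23409\right) = 1205 - \left(\frac{4896981}{22259} \left(-2279\right) + 23409\right) = 1205 - \left(- \frac{11160219699}{22259} + 23409\right) = 1205 - - \frac{10639158768}{22259} = 1205 + \frac{10639158768}{22259} = \frac{10665980863}{22259}$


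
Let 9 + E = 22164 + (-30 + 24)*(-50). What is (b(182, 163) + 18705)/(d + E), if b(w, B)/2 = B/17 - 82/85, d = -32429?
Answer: -1591391/847790 ≈ -1.8771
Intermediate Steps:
b(w, B) = -164/85 + 2*B/17 (b(w, B) = 2*(B/17 - 82/85) = 2*(-82/85 + B/17) = -164/85 + 2*B/17)
E = 22455 (E = -9 + (22164 + (-30 + 24)*(-50)) = -9 + (22164 - 6*(-50)) = -9 + (22164 + 300) = -9 + 22464 = 22455)
(b(182, 163) + 18705)/(d + E) = ((-164/85 + (2/17)*163) + 18705)/(-32429 + 22455) = ((-164/85 + 326/17) + 18705)/(-9974) = (1466/85 + 18705)*(-1/9974) = (1591391/85)*(-1/9974) = -1591391/847790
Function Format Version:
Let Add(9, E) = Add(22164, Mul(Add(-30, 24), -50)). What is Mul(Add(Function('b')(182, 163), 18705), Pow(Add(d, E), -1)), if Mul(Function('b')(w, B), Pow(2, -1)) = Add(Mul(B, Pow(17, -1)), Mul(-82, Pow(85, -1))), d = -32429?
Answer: Rational(-1591391, 847790) ≈ -1.8771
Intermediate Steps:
Function('b')(w, B) = Add(Rational(-164, 85), Mul(Rational(2, 17), B)) (Function('b')(w, B) = Mul(2, Add(Mul(B, Pow(17, -1)), Mul(-82, Pow(85, -1)))) = Mul(2, Add(Mul(B, Rational(1, 17)), Mul(-82, Rational(1, 85)))) = Mul(2, Add(Mul(Rational(1, 17), B), Rational(-82, 85))) = Mul(2, Add(Rational(-82, 85), Mul(Rational(1, 17), B))) = Add(Rational(-164, 85), Mul(Rational(2, 17), B)))
E = 22455 (E = Add(-9, Add(22164, Mul(Add(-30, 24), -50))) = Add(-9, Add(22164, Mul(-6, -50))) = Add(-9, Add(22164, 300)) = Add(-9, 22464) = 22455)
Mul(Add(Function('b')(182, 163), 18705), Pow(Add(d, E), -1)) = Mul(Add(Add(Rational(-164, 85), Mul(Rational(2, 17), 163)), 18705), Pow(Add(-32429, 22455), -1)) = Mul(Add(Add(Rational(-164, 85), Rational(326, 17)), 18705), Pow(-9974, -1)) = Mul(Add(Rational(1466, 85), 18705), Rational(-1, 9974)) = Mul(Rational(1591391, 85), Rational(-1, 9974)) = Rational(-1591391, 847790)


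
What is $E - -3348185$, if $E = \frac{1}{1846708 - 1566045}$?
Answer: $\frac{939711646656}{280663} \approx 3.3482 \cdot 10^{6}$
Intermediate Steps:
$E = \frac{1}{280663} \approx 3.563 \cdot 10^{-6}$
$E - -3348185 = \frac{1}{280663} - -3348185 = \frac{1}{280663} + 3348185 = \frac{939711646656}{280663}$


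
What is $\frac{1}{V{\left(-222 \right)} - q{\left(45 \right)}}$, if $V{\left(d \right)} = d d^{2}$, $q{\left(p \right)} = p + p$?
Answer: $- \frac{1}{10941138} \approx -9.1398 \cdot 10^{-8}$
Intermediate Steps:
$q{\left(p \right)} = 2 p$
$V{\left(d \right)} = d^{3}$
$\frac{1}{V{\left(-222 \right)} - q{\left(45 \right)}} = \frac{1}{\left(-222\right)^{3} - 2 \cdot 45} = \frac{1}{-10941048 - 90} = \frac{1}{-10941138} = - \frac{1}{10941138}$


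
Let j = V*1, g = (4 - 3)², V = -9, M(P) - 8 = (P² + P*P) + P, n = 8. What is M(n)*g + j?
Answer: 135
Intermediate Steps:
M(P) = 8 + P + 2*P² (M(P) = 8 + ((P² + P*P) + P) = 8 + ((P² + P²) + P) = 8 + (2*P² + P) = 8 + (P + 2*P²) = 8 + P + 2*P²)
g = 1 (g = 1² = 1)
j = -9 (j = -9*1 = -9)
M(n)*g + j = (8 + 8 + 2*8²)*1 - 9 = (8 + 8 + 2*64)*1 - 9 = (8 + 8 + 128)*1 - 9 = 144*1 - 9 = 144 - 9 = 135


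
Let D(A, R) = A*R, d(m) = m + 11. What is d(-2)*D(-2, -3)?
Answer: 54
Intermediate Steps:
d(m) = 11 + m
d(-2)*D(-2, -3) = (11 - 2)*(-2*(-3)) = 9*6 = 54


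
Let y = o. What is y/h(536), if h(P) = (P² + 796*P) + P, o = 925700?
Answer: 231425/178622 ≈ 1.2956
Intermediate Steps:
y = 925700
h(P) = P² + 797*P
y/h(536) = 925700/((536*(797 + 536))) = 925700/((536*1333)) = 925700/714488 = 925700*(1/714488) = 231425/178622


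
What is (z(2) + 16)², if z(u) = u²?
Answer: 400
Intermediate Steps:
(z(2) + 16)² = (2² + 16)² = (4 + 16)² = 20² = 400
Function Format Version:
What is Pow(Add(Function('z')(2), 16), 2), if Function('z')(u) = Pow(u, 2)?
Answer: 400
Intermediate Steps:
Pow(Add(Function('z')(2), 16), 2) = Pow(Add(Pow(2, 2), 16), 2) = Pow(Add(4, 16), 2) = Pow(20, 2) = 400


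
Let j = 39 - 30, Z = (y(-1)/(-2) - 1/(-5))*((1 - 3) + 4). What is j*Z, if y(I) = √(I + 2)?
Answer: -27/5 ≈ -5.4000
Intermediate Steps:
y(I) = √(2 + I)
Z = -⅗ (Z = (√(2 - 1)/(-2) - 1/(-5))*((1 - 3) + 4) = (√1*(-½) - 1*(-⅕))*(-2 + 4) = (1*(-½) + ⅕)*2 = (-½ + ⅕)*2 = -3/10*2 = -⅗ ≈ -0.60000)
j = 9
j*Z = 9*(-⅗) = -27/5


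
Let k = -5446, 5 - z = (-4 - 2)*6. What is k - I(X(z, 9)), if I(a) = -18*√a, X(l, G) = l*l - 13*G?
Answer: -5446 + 36*√391 ≈ -4734.1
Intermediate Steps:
z = 41 (z = 5 - (-4 - 2)*6 = 5 - (-6)*6 = 5 - 1*(-36) = 5 + 36 = 41)
X(l, G) = l² - 13*G
k - I(X(z, 9)) = -5446 - (-18)*√(41² - 13*9) = -5446 - (-18)*√(1681 - 117) = -5446 - (-18)*√1564 = -5446 - (-18)*2*√391 = -5446 - (-36)*√391 = -5446 + 36*√391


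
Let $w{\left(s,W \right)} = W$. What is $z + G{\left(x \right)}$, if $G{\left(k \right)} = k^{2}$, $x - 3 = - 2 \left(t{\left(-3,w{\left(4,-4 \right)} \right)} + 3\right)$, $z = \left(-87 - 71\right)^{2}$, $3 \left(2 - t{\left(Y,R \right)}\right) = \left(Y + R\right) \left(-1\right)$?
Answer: $\frac{224725}{9} \approx 24969.0$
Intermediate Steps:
$t{\left(Y,R \right)} = 2 + \frac{R}{3} + \frac{Y}{3}$ ($t{\left(Y,R \right)} = 2 - \frac{\left(Y + R\right) \left(-1\right)}{3} = 2 - \frac{\left(R + Y\right) \left(-1\right)}{3} = 2 - \frac{- R - Y}{3} = 2 + \left(\frac{R}{3} + \frac{Y}{3}\right) = 2 + \frac{R}{3} + \frac{Y}{3}$)
$z = 24964$ ($z = \left(-158\right)^{2} = 24964$)
$x = - \frac{7}{3}$ ($x = 3 - 2 \left(\left(2 + \frac{1}{3} \left(-4\right) + \frac{1}{3} \left(-3\right)\right) + 3\right) = 3 - 2 \left(\left(2 - \frac{4}{3} - 1\right) + 3\right) = 3 - 2 \left(- \frac{1}{3} + 3\right) = 3 - \frac{16}{3} = - \frac{7}{3} \approx -2.3333$)
$z + G{\left(x \right)} = 24964 + \left(- \frac{7}{3}\right)^{2} = 24964 + \frac{49}{9} = \frac{224725}{9}$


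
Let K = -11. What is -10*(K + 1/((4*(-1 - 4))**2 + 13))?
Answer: 45420/413 ≈ 109.98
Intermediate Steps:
-10*(K + 1/((4*(-1 - 4))**2 + 13)) = -10*(-11 + 1/((4*(-1 - 4))**2 + 13)) = -10*(-11 + 1/((4*(-5))**2 + 13)) = -10*(-11 + 1/((-20)**2 + 13)) = -10*(-11 + 1/(400 + 13)) = -10*(-11 + 1/413) = -10*(-4542/413) = 45420/413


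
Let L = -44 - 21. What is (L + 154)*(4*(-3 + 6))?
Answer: 1068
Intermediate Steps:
L = -65
(L + 154)*(4*(-3 + 6)) = (-65 + 154)*(4*(-3 + 6)) = 89*(4*3) = 89*12 = 1068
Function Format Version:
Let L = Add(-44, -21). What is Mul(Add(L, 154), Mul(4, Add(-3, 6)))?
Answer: 1068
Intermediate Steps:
L = -65
Mul(Add(L, 154), Mul(4, Add(-3, 6))) = Mul(Add(-65, 154), Mul(4, Add(-3, 6))) = Mul(89, Mul(4, 3)) = Mul(89, 12) = 1068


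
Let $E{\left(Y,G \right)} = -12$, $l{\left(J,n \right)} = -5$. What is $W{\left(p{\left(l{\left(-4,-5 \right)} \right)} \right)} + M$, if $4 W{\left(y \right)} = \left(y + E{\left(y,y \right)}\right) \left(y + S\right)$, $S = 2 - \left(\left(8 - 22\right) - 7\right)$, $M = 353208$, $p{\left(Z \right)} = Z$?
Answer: $\frac{706263}{2} \approx 3.5313 \cdot 10^{5}$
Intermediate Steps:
$S = 23$ ($S = 2 - \left(-14 - 7\right) = 2 - -21 = 2 + 21 = 23$)
$W{\left(y \right)} = \frac{\left(-12 + y\right) \left(23 + y\right)}{4}$ ($W{\left(y \right)} = \frac{\left(y - 12\right) \left(y + 23\right)}{4} = \frac{\left(-12 + y\right) \left(23 + y\right)}{4}$)
$W{\left(p{\left(l{\left(-4,-5 \right)} \right)} \right)} + M = \left(-69 + \frac{\left(-5\right)^{2}}{4} + \frac{11}{4} \left(-5\right)\right) + 353208 = \left(-69 + \frac{1}{4} \cdot 25 - \frac{55}{4}\right) + 353208 = \left(-69 + \frac{25}{4} - \frac{55}{4}\right) + 353208 = - \frac{153}{2} + 353208 = \frac{706263}{2}$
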